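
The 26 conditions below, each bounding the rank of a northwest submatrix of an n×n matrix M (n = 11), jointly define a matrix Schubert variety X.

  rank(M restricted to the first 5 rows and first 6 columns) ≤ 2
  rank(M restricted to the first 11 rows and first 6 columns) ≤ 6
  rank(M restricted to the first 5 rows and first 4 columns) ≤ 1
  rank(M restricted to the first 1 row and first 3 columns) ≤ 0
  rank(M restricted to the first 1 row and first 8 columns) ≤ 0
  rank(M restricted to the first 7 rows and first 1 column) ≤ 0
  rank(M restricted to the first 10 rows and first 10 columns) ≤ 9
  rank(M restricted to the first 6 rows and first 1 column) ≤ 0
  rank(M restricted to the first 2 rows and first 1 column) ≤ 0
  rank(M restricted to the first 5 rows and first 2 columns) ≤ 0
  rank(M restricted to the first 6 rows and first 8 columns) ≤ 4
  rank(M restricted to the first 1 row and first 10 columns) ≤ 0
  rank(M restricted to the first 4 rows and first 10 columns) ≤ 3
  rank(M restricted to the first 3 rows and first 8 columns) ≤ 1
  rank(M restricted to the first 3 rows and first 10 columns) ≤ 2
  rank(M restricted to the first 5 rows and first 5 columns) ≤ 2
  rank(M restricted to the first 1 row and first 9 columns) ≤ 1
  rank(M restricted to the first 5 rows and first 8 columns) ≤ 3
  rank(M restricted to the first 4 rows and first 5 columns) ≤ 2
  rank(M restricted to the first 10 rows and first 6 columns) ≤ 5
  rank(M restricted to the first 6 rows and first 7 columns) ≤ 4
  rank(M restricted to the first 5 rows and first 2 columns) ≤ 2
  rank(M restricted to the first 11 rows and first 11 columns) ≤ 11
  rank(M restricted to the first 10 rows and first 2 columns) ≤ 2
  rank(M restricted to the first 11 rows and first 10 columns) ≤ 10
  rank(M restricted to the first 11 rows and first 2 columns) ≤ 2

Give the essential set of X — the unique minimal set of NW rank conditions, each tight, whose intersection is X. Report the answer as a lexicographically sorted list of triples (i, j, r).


Rank table r_w(11×11) implied by the 26 constraints:

  i=1: 0, 0, 0, 0, 0, 0, 0, 0, 0, 0, 1
  i=2: 0, 0, 1, 1, 1, 1, 1, 1, 1, 1, 2
  i=3: 0, 0, 1, 1, 1, 1, 1, 1, 2, 2, 3
  i=4: 0, 0, 1, 1, 2, 2, 2, 2, 3, 3, 4
  i=5: 0, 0, 1, 1, 2, 2, 3, 3, 4, 4, 5
  i=6: 0, 1, 2, 2, 3, 3, 4, 4, 5, 5, 6
  i=7: 0, 1, 2, 3, 4, 4, 5, 5, 6, 6, 7
  i=8: 1, 2, 3, 4, 5, 5, 6, 6, 7, 7, 8
  i=9: 1, 2, 3, 4, 5, 5, 6, 7, 8, 8, 9
  i=10: 1, 2, 3, 4, 5, 5, 6, 7, 8, 9, 10
  i=11: 1, 2, 3, 4, 5, 6, 7, 8, 9, 10, 11

the unique w with this rank table is (11, 3, 9, 5, 7, 2, 4, 1, 8, 10, 6).

Rothe diagram D(w) (30 cells), 7 SE-corners (essential conditions):

[(1, 10, 0), (3, 8, 1), (5, 2, 0), (5, 4, 1), (5, 6, 2), (7, 1, 0), (10, 6, 5)]


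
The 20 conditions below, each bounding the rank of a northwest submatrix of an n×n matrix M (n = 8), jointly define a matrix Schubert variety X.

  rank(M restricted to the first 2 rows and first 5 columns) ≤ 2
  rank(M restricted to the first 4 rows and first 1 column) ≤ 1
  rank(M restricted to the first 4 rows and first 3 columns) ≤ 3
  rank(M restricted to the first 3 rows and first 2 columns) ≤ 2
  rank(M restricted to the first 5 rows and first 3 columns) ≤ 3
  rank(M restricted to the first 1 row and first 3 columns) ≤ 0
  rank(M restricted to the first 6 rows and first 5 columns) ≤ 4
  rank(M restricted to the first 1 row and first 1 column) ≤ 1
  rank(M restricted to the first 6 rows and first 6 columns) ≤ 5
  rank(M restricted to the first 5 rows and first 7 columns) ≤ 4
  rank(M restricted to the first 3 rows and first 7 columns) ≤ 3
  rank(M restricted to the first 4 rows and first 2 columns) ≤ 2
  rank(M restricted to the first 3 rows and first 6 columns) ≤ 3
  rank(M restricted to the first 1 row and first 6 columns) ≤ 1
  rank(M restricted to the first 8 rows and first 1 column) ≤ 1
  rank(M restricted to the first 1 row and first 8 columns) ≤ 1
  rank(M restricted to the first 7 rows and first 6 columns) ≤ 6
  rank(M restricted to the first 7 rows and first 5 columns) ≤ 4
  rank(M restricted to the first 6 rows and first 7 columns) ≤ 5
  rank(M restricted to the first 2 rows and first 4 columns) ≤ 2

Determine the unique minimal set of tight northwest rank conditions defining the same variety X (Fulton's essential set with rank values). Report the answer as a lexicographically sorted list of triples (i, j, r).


Computing R[i][j] = min implied NW-rank bound (n=8, 20 conditions):

  row 1: 0 | 0 | 0 | 1 | 1 | 1 | 1 | 1
  row 2: 1 | 1 | 1 | 2 | 2 | 2 | 2 | 2
  row 3: 1 | 2 | 2 | 3 | 3 | 3 | 3 | 3
  row 4: 1 | 2 | 3 | 4 | 4 | 4 | 4 | 4
  row 5: 1 | 2 | 3 | 4 | 4 | 4 | 4 | 5
  row 6: 1 | 2 | 3 | 4 | 4 | 5 | 5 | 6
  row 7: 1 | 2 | 3 | 4 | 4 | 5 | 6 | 7
  row 8: 1 | 2 | 3 | 4 | 5 | 6 | 7 | 8

second differences of R give the permutation w = (4, 1, 2, 3, 8, 6, 7, 5).

3 SE-corners of the 8-cell Rothe diagram give Ess(w):

[(1, 3, 0), (5, 7, 4), (7, 5, 4)]


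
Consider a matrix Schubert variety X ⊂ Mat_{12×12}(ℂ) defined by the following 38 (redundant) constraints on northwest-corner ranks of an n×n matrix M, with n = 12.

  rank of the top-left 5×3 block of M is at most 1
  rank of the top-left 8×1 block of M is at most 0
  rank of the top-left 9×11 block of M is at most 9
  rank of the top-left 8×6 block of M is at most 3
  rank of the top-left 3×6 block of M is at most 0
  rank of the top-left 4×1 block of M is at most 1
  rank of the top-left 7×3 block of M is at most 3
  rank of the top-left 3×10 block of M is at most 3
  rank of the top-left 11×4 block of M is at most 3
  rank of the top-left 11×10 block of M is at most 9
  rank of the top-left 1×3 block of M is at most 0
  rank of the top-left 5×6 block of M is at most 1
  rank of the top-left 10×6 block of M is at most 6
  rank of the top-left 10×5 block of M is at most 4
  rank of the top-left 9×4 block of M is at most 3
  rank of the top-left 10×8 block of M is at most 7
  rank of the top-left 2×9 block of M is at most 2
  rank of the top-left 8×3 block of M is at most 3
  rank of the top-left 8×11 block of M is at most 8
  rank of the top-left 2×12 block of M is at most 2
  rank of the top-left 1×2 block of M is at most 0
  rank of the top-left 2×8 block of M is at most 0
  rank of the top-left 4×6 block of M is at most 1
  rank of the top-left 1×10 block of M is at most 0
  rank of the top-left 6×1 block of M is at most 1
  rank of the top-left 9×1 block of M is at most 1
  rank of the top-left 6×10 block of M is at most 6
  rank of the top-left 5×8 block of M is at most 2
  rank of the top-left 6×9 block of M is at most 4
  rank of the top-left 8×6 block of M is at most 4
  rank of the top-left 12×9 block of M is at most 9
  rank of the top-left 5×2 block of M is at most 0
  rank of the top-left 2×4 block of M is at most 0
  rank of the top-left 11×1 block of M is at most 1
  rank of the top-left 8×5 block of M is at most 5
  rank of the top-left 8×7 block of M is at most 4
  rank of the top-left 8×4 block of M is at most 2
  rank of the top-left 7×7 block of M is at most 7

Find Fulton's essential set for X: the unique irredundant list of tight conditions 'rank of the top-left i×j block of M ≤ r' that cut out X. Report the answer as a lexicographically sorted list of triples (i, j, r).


The tightest implied rank at each (i,j), from the 38 conditions:

  R[1]: 0 0 0 0 0 0 0 0 0 0 1 1
  R[2]: 0 0 0 0 0 0 0 0 1 1 2 2
  R[3]: 0 0 0 0 0 0 1 1 2 2 3 3
  R[4]: 0 0 1 1 1 1 2 2 3 3 4 4
  R[5]: 0 0 1 1 1 1 2 2 3 4 5 5
  R[6]: 0 1 2 2 2 2 3 3 4 5 6 6
  R[7]: 0 1 2 2 3 3 4 4 5 6 7 7
  R[8]: 0 1 2 2 3 3 4 5 6 7 8 8
  R[9]: 1 2 3 3 4 4 5 6 7 8 9 9
  R[10]: 1 2 3 3 4 5 6 7 8 9 10 10
  R[11]: 1 2 3 3 4 5 6 7 8 9 10 11
  R[12]: 1 2 3 4 5 6 7 8 9 10 11 12

the unique w with this rank table is (11, 9, 7, 3, 10, 2, 5, 8, 1, 6, 12, 4).

|D(w)|=40, |Ess(w)|=10:

[(1, 10, 0), (2, 8, 0), (3, 6, 0), (5, 2, 0), (5, 6, 1), (5, 8, 2), (8, 1, 0), (8, 4, 2), (8, 6, 3), (11, 4, 3)]


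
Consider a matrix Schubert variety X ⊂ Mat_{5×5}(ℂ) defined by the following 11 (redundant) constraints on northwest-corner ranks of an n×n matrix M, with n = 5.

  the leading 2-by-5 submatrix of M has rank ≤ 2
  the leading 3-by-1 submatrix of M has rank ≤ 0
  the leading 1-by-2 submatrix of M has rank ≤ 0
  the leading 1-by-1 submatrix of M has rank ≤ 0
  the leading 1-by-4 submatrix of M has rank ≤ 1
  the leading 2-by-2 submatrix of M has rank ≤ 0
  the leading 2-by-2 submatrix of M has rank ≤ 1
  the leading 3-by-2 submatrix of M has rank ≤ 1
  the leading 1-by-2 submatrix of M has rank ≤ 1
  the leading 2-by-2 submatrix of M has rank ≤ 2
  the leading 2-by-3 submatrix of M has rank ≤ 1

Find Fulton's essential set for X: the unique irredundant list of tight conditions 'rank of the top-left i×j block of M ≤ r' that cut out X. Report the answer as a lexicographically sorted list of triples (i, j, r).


Reconstructing r_w from the 11 given conditions:

  R[1]: 0 0 1 1 1
  R[2]: 0 0 1 2 2
  R[3]: 0 1 2 3 3
  R[4]: 1 2 3 4 4
  R[5]: 1 2 3 4 5

reading off 1-entries of Δ²R: w = (3, 4, 2, 1, 5).

ℓ(w)=5; the 2 essential cells (i,j,r):

[(2, 2, 0), (3, 1, 0)]


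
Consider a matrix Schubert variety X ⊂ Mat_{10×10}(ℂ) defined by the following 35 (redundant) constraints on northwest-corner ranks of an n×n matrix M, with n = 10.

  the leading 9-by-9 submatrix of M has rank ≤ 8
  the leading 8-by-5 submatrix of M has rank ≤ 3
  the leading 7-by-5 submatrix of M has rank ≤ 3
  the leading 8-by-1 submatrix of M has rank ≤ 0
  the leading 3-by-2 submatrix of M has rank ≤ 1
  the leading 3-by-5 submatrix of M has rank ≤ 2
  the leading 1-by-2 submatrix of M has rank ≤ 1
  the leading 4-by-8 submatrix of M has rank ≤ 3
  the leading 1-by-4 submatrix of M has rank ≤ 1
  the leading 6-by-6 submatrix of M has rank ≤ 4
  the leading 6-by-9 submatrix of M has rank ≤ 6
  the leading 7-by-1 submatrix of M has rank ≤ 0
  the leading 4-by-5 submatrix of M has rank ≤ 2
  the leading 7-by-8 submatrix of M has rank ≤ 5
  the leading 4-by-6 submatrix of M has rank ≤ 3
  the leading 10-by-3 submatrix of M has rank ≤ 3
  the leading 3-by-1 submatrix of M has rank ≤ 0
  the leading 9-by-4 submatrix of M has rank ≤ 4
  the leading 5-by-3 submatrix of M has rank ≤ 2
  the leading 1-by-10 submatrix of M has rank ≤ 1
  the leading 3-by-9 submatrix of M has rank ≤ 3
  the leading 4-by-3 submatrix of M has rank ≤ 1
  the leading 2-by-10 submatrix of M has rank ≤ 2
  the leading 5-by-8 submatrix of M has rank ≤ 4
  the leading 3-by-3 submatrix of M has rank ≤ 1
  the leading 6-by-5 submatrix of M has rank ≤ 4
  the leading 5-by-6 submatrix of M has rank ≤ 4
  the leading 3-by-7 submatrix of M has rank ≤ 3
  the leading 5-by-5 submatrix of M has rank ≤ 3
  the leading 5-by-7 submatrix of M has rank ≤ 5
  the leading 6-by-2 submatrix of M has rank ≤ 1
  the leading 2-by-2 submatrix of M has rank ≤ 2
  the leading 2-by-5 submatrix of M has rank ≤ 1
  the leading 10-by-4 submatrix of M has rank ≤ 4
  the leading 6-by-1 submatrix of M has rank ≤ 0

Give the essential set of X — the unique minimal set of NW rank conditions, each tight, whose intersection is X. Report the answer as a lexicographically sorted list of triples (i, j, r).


Reconstructing r_w from the 35 given conditions:

  i=1: 0 1 1 1 1 1 1 1 1 1
  i=2: 0 1 1 1 1 2 2 2 2 2
  i=3: 0 1 1 2 2 3 3 3 3 3
  i=4: 0 1 1 2 2 3 3 3 4 4
  i=5: 0 1 2 3 3 4 4 4 5 5
  i=6: 0 1 2 3 3 4 5 5 6 6
  i=7: 0 1 2 3 3 4 5 5 6 7
  i=8: 0 1 2 3 3 4 5 6 7 8
  i=9: 1 2 3 4 4 5 6 7 8 9
  i=10: 1 2 3 4 5 6 7 8 9 10

reading off 1-entries of Δ²R: w = (2, 6, 4, 9, 3, 7, 10, 8, 1, 5).

D(w) has 20 cells with 7 SE-corners; essential set:

[(2, 5, 1), (4, 3, 1), (4, 5, 2), (4, 8, 3), (7, 8, 5), (8, 1, 0), (8, 5, 3)]


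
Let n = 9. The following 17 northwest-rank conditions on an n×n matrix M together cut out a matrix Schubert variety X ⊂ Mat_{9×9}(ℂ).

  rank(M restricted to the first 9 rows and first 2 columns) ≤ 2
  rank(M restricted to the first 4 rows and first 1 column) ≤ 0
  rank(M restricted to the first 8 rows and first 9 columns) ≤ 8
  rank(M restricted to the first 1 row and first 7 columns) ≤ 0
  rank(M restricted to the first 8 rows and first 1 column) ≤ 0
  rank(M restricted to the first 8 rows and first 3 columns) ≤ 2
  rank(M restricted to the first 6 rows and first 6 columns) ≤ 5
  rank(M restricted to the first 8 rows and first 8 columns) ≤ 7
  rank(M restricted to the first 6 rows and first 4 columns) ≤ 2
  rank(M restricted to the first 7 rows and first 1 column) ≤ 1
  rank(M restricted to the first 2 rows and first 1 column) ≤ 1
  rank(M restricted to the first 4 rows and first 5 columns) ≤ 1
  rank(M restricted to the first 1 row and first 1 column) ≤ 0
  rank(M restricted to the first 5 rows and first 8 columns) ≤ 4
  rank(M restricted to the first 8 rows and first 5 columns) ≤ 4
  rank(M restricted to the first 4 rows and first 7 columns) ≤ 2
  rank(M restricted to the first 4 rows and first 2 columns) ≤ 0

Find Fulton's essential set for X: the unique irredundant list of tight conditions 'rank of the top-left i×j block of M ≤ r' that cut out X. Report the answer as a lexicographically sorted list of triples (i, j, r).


Recovering R(i,j) via the rank-extension bound from the 17 conditions:

  0 0 0 0 0 0 0 1 1
  0 0 1 1 1 1 1 2 2
  0 0 1 1 1 2 2 3 3
  0 0 1 1 1 2 2 3 4
  0 1 2 2 2 3 3 4 5
  0 1 2 2 3 4 4 5 6
  0 1 2 3 4 5 5 6 7
  0 1 2 3 4 5 6 7 8
  1 2 3 4 5 6 7 8 9

so w = (8, 3, 6, 9, 2, 5, 4, 7, 1).

ℓ(w)=23; the 6 essential cells (i,j,r):

[(1, 7, 0), (4, 2, 0), (4, 5, 1), (4, 7, 2), (6, 4, 2), (8, 1, 0)]


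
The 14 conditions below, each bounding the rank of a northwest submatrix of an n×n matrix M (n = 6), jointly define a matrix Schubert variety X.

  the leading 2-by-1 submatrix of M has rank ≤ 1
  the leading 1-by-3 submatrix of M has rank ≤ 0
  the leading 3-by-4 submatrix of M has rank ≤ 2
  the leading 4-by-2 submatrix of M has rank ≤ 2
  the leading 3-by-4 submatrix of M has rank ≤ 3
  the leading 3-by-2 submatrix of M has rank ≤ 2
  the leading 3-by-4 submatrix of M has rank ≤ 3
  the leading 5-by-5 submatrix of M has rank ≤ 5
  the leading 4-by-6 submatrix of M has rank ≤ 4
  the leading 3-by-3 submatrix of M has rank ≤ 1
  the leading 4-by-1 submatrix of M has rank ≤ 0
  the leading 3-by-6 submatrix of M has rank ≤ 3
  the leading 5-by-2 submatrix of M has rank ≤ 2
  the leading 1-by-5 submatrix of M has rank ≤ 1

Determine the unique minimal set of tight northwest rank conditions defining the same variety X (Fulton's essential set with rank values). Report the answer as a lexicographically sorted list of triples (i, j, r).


Propagating the 14 rank bounds to every northwest block:

  row 1: 0, 0, 0, 1, 1, 1
  row 2: 0, 1, 1, 2, 2, 2
  row 3: 0, 1, 1, 2, 3, 3
  row 4: 0, 1, 2, 3, 4, 4
  row 5: 1, 2, 3, 4, 5, 5
  row 6: 1, 2, 3, 4, 5, 6

second differences of R give the permutation w = (4, 2, 5, 3, 1, 6).

|D(w)|=7, |Ess(w)|=3:

[(1, 3, 0), (3, 3, 1), (4, 1, 0)]


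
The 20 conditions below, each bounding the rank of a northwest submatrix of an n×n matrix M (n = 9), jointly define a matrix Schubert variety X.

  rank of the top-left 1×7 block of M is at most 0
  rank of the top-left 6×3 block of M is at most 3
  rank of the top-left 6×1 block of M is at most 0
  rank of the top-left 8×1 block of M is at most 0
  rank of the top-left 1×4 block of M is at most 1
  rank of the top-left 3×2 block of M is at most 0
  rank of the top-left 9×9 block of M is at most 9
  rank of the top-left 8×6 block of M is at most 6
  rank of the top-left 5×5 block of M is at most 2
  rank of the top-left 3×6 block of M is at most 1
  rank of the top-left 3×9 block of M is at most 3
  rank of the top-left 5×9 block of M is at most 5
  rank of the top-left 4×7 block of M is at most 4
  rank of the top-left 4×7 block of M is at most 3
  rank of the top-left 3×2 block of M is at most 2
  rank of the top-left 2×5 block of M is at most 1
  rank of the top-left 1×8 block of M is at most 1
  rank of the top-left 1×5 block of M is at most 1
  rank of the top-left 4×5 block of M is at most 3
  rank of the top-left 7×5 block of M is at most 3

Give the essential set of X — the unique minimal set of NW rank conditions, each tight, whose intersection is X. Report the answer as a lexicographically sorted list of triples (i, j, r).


Computing R[i][j] = min implied NW-rank bound (n=9, 20 conditions):

  i=1: 0 0 0 0 0 0 0 1 1
  i=2: 0 0 1 1 1 1 1 2 2
  i=3: 0 0 1 1 1 1 2 3 3
  i=4: 0 1 2 2 2 2 3 4 4
  i=5: 0 1 2 2 2 3 4 5 5
  i=6: 0 1 2 3 3 4 5 6 6
  i=7: 0 1 2 3 3 4 5 6 7
  i=8: 0 1 2 3 4 5 6 7 8
  i=9: 1 2 3 4 5 6 7 8 9

hence w(1..9) = (8, 3, 7, 2, 6, 4, 9, 5, 1).

D(w) has 22 cells with 6 SE-corners; essential set:

[(1, 7, 0), (3, 2, 0), (3, 6, 1), (5, 5, 2), (7, 5, 3), (8, 1, 0)]


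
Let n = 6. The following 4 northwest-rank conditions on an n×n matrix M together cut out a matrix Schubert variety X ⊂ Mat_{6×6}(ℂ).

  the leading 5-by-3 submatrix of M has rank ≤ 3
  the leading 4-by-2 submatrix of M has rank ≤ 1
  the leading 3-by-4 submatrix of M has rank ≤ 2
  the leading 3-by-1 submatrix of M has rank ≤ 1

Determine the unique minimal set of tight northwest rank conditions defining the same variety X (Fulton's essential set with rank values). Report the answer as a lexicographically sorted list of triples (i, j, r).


Rank table r_w(6×6) implied by the 4 constraints:

  R[1]: 1, 1, 1, 1, 1, 1
  R[2]: 1, 1, 2, 2, 2, 2
  R[3]: 1, 1, 2, 2, 3, 3
  R[4]: 1, 1, 2, 3, 4, 4
  R[5]: 1, 2, 3, 4, 5, 5
  R[6]: 1, 2, 3, 4, 5, 6

the unique w with this rank table is (1, 3, 5, 4, 2, 6).

2 SE-corners of the 4-cell Rothe diagram give Ess(w):

[(3, 4, 2), (4, 2, 1)]


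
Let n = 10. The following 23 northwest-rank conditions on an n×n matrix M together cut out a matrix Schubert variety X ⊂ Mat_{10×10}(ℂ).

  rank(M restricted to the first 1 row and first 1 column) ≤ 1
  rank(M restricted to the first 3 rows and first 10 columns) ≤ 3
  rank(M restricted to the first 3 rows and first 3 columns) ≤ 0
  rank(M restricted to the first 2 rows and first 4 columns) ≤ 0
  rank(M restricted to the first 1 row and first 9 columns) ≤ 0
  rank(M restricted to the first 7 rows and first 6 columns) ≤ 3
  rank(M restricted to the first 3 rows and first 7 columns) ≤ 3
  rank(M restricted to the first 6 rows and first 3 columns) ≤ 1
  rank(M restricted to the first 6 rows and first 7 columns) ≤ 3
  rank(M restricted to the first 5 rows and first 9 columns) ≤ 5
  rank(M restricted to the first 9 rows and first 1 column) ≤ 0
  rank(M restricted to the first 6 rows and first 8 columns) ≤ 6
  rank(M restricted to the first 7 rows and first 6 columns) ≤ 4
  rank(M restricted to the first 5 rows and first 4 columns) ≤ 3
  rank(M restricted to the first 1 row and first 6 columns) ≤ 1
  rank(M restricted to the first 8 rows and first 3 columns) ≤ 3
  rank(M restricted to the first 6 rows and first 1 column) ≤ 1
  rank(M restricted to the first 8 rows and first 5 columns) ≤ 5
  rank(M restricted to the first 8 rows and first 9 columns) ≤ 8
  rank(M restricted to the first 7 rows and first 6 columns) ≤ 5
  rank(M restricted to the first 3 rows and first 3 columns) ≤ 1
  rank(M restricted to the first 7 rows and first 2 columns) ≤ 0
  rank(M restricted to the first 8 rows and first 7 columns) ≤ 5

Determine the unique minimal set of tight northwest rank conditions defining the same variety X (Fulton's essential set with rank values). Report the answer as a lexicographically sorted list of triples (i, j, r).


The tightest implied rank at each (i,j), from the 23 conditions:

  R[1]: 0  0  0  0  0  0  0  0  0  1
  R[2]: 0  0  0  0  1  1  1  1  1  2
  R[3]: 0  0  0  1  2  2  2  2  2  3
  R[4]: 0  0  1  2  3  3  3  3  3  4
  R[5]: 0  0  1  2  3  3  3  4  4  5
  R[6]: 0  0  1  2  3  3  3  4  5  6
  R[7]: 0  0  1  2  3  3  4  5  6  7
  R[8]: 0  1  2  3  4  4  5  6  7  8
  R[9]: 0  1  2  3  4  5  6  7  8  9
  R[10]: 1  2  3  4  5  6  7  8  9  10

hence w(1..10) = (10, 5, 4, 3, 8, 9, 7, 2, 6, 1).

D(w) has 31 cells with 7 SE-corners; essential set:

[(1, 9, 0), (2, 4, 0), (3, 3, 0), (6, 7, 3), (7, 2, 0), (7, 6, 3), (9, 1, 0)]


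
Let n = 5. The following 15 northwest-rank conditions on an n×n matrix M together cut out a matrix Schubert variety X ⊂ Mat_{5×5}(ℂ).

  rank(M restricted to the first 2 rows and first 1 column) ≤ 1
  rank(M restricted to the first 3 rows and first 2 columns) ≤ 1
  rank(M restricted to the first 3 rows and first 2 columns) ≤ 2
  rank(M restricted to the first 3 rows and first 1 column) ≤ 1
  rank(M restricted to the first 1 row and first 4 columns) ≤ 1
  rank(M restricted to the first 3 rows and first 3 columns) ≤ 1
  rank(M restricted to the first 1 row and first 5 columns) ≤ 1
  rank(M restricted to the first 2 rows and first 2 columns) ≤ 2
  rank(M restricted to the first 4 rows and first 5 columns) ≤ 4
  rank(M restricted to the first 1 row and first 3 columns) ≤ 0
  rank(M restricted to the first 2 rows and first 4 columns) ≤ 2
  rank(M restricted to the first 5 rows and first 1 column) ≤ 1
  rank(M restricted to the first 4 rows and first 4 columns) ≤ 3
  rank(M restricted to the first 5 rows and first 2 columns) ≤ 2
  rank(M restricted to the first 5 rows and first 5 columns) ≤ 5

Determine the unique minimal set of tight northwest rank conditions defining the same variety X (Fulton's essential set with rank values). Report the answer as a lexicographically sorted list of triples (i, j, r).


Propagating the 15 rank bounds to every northwest block:

  row 1: 0 | 0 | 0 | 1 | 1
  row 2: 1 | 1 | 1 | 2 | 2
  row 3: 1 | 1 | 1 | 2 | 3
  row 4: 1 | 2 | 2 | 3 | 4
  row 5: 1 | 2 | 3 | 4 | 5

reading off 1-entries of Δ²R: w = (4, 1, 5, 2, 3).

Rothe diagram D(w) (5 cells), 2 SE-corners (essential conditions):

[(1, 3, 0), (3, 3, 1)]


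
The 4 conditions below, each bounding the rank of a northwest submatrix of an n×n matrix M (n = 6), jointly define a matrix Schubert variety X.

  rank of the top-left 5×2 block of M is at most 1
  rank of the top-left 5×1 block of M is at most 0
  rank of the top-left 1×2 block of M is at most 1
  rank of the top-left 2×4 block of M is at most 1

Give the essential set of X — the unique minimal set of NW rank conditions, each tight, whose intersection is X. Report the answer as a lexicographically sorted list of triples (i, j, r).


Propagating the 4 rank bounds to every northwest block:

  R[1]: 0, 1, 1, 1, 1, 1
  R[2]: 0, 1, 1, 1, 2, 2
  R[3]: 0, 1, 2, 2, 3, 3
  R[4]: 0, 1, 2, 3, 4, 4
  R[5]: 0, 1, 2, 3, 4, 5
  R[6]: 1, 2, 3, 4, 5, 6

the unique w with this rank table is (2, 5, 3, 4, 6, 1).

|D(w)|=7, |Ess(w)|=2:

[(2, 4, 1), (5, 1, 0)]


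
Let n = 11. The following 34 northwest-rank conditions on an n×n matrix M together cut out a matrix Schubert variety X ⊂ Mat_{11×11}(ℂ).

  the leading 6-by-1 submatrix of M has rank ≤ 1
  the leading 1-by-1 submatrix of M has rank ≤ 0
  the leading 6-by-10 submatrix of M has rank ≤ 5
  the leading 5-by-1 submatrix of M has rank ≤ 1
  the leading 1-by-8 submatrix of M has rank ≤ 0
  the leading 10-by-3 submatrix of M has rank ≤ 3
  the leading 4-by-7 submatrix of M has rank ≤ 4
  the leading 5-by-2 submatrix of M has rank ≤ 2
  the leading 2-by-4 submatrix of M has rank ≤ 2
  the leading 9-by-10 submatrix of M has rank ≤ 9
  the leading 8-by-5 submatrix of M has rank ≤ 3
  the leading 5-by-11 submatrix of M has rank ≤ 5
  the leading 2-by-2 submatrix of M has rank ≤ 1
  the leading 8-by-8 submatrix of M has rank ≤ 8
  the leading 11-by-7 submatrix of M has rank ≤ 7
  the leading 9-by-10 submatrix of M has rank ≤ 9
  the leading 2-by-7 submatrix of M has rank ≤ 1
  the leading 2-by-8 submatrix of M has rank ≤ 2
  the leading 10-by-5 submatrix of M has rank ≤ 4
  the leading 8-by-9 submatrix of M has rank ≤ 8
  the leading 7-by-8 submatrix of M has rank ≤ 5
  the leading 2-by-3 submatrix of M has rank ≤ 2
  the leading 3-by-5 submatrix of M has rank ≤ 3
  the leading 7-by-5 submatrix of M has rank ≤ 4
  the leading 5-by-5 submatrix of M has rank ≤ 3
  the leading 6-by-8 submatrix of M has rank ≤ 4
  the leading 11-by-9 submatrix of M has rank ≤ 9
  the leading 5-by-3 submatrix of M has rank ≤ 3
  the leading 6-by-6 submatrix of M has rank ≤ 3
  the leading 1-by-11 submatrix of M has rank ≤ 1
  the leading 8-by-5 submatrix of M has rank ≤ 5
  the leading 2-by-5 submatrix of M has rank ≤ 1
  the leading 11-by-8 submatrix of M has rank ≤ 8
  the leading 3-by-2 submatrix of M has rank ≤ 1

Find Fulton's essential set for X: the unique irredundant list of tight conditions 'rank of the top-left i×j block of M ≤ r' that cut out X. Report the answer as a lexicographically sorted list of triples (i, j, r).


Propagating the 34 rank bounds to every northwest block:

  R[1]: 0, 0, 0, 0, 0, 0, 0, 0, 1, 1, 1
  R[2]: 1, 1, 1, 1, 1, 1, 1, 1, 2, 2, 2
  R[3]: 1, 1, 2, 2, 2, 2, 2, 2, 3, 3, 3
  R[4]: 1, 2, 3, 3, 3, 3, 3, 3, 4, 4, 4
  R[5]: 1, 2, 3, 3, 3, 3, 4, 4, 5, 5, 5
  R[6]: 1, 2, 3, 3, 3, 3, 4, 4, 5, 5, 6
  R[7]: 1, 2, 3, 3, 3, 4, 5, 5, 6, 6, 7
  R[8]: 1, 2, 3, 3, 3, 4, 5, 6, 7, 7, 8
  R[9]: 1, 2, 3, 4, 4, 5, 6, 7, 8, 8, 9
  R[10]: 1, 2, 3, 4, 4, 5, 6, 7, 8, 9, 10
  R[11]: 1, 2, 3, 4, 5, 6, 7, 8, 9, 10, 11

so w = (9, 1, 3, 2, 7, 11, 6, 8, 4, 10, 5).

D(w) has 22 cells with 7 SE-corners; essential set:

[(1, 8, 0), (3, 2, 1), (6, 6, 3), (6, 8, 4), (6, 10, 5), (8, 5, 3), (10, 5, 4)]


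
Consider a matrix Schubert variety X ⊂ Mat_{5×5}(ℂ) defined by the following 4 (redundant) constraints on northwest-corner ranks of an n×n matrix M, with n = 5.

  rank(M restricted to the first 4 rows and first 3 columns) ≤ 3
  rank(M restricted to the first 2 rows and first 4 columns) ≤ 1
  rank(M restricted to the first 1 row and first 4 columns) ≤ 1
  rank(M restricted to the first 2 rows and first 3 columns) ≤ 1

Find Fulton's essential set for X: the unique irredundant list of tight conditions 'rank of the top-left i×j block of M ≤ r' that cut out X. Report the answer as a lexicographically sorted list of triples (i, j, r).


Recovering R(i,j) via the rank-extension bound from the 4 conditions:

  i=1: 1 | 1 | 1 | 1 | 1
  i=2: 1 | 1 | 1 | 1 | 2
  i=3: 1 | 2 | 2 | 2 | 3
  i=4: 1 | 2 | 3 | 3 | 4
  i=5: 1 | 2 | 3 | 4 | 5

so w = (1, 5, 2, 3, 4).

D(w) has 3 cells with 1 SE-corner; essential set:

[(2, 4, 1)]


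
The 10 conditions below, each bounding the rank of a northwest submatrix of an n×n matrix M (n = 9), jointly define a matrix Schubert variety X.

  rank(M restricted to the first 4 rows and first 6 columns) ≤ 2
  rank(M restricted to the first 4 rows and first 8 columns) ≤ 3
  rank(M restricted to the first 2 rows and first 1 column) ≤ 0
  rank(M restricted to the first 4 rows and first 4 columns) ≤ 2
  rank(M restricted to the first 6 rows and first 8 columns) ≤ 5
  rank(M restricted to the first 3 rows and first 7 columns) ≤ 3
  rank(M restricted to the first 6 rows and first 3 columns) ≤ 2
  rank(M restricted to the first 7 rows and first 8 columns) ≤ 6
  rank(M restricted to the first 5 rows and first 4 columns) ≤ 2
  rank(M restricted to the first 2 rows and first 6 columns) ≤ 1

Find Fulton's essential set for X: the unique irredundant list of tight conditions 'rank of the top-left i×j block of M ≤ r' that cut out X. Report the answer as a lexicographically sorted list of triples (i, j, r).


Rank table r_w(9×9) implied by the 10 constraints:

  i=1: 0 1 1 1 1 1 1 1 1
  i=2: 0 1 1 1 1 1 2 2 2
  i=3: 1 2 2 2 2 2 3 3 3
  i=4: 1 2 2 2 2 2 3 3 4
  i=5: 1 2 2 2 3 3 4 4 5
  i=6: 1 2 2 3 4 4 5 5 6
  i=7: 1 2 3 4 5 5 6 6 7
  i=8: 1 2 3 4 5 6 7 7 8
  i=9: 1 2 3 4 5 6 7 8 9

giving w = (2, 7, 1, 9, 5, 4, 3, 6, 8) via Δ²R.

D(w) has 14 cells with 6 SE-corners; essential set:

[(2, 1, 0), (2, 6, 1), (4, 6, 2), (4, 8, 3), (5, 4, 2), (6, 3, 2)]


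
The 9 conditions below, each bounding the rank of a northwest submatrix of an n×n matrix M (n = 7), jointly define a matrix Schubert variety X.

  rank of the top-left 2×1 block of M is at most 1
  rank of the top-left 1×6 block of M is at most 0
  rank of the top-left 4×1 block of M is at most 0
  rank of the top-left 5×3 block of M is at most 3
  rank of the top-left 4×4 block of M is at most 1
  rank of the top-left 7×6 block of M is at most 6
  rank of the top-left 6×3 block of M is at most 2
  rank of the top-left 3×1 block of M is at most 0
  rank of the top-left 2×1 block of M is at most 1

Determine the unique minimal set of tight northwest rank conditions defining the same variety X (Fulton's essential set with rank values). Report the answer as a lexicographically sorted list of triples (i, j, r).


Rank table r_w(7×7) implied by the 9 constraints:

  i=1: 0  0  0  0  0  0  1
  i=2: 0  1  1  1  1  1  2
  i=3: 0  1  1  1  2  2  3
  i=4: 0  1  1  1  2  3  4
  i=5: 1  2  2  2  3  4  5
  i=6: 1  2  2  3  4  5  6
  i=7: 1  2  3  4  5  6  7

reading off 1-entries of Δ²R: w = (7, 2, 5, 6, 1, 4, 3).

ℓ(w)=14; the 4 essential cells (i,j,r):

[(1, 6, 0), (4, 1, 0), (4, 4, 1), (6, 3, 2)]


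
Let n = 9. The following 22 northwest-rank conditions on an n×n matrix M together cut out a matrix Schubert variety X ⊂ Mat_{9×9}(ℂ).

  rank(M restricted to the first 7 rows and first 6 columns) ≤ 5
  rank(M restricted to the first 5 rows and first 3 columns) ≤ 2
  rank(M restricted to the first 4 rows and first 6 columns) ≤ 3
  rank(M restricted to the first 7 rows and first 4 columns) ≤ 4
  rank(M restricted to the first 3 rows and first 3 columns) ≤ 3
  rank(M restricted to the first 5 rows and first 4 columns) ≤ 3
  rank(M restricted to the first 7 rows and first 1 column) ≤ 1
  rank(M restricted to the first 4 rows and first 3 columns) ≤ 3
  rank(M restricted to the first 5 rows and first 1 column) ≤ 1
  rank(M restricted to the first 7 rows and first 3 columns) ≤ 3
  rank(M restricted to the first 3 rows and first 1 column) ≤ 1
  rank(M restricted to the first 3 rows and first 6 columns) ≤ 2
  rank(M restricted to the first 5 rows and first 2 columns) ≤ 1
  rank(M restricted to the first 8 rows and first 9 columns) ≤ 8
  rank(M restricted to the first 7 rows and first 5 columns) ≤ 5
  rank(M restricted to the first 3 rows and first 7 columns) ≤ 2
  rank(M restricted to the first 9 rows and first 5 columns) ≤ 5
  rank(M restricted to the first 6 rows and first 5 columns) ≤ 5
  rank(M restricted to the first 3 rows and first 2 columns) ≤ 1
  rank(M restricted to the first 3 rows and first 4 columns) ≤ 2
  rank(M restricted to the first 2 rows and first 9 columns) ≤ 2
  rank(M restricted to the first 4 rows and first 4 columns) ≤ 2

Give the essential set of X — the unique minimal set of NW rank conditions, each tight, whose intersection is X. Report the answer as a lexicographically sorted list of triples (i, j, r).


Propagating the 22 rank bounds to every northwest block:

  R[1]: 1 1 1 1 1 1 1 1 1
  R[2]: 1 1 2 2 2 2 2 2 2
  R[3]: 1 1 2 2 2 2 2 3 3
  R[4]: 1 1 2 2 3 3 3 4 4
  R[5]: 1 1 2 3 4 4 4 5 5
  R[6]: 1 2 3 4 5 5 5 6 6
  R[7]: 1 2 3 4 5 5 6 7 7
  R[8]: 1 2 3 4 5 6 7 8 8
  R[9]: 1 2 3 4 5 6 7 8 9

second differences of R give the permutation w = (1, 3, 8, 5, 4, 2, 7, 6, 9).

D(w) has 10 cells with 4 SE-corners; essential set:

[(3, 7, 2), (4, 4, 2), (5, 2, 1), (7, 6, 5)]


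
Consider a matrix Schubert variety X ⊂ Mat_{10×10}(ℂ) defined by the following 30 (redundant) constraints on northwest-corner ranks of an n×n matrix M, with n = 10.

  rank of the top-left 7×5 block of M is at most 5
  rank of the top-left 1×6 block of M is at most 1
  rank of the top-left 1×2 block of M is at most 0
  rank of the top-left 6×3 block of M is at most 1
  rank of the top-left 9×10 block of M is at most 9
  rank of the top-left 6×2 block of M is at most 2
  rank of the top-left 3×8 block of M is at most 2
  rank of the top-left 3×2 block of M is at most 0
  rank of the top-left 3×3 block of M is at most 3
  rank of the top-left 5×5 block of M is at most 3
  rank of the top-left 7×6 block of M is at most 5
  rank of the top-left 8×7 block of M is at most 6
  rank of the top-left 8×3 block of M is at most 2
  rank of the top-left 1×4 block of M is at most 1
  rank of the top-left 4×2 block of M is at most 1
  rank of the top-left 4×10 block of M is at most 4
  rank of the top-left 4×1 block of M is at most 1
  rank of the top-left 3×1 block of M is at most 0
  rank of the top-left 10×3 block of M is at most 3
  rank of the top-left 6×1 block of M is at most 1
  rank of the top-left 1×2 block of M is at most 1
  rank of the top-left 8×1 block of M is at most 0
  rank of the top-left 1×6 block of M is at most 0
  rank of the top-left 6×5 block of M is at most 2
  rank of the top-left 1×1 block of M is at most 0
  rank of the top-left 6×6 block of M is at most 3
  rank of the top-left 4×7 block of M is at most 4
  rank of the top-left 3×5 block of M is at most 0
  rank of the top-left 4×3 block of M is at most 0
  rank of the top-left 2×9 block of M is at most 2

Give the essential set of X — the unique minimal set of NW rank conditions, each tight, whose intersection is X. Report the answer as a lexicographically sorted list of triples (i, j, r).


Recovering R(i,j) via the rank-extension bound from the 30 conditions:

  row 1: 0 0 0 0 0 0 1 1 1 1
  row 2: 0 0 0 0 0 1 2 2 2 2
  row 3: 0 0 0 0 0 1 2 2 3 3
  row 4: 0 0 0 1 1 2 3 3 4 4
  row 5: 0 1 1 2 2 3 4 4 5 5
  row 6: 0 1 1 2 2 3 4 5 6 6
  row 7: 0 1 2 3 3 4 5 6 7 7
  row 8: 0 1 2 3 4 5 6 7 8 8
  row 9: 1 2 3 4 5 6 7 8 9 9
  row 10: 1 2 3 4 5 6 7 8 9 10

so w = (7, 6, 9, 4, 2, 8, 3, 5, 1, 10).

Fulton essential set (7 of the 26 Rothe cells):

[(1, 6, 0), (3, 5, 0), (3, 8, 2), (4, 3, 0), (6, 3, 1), (6, 5, 2), (8, 1, 0)]


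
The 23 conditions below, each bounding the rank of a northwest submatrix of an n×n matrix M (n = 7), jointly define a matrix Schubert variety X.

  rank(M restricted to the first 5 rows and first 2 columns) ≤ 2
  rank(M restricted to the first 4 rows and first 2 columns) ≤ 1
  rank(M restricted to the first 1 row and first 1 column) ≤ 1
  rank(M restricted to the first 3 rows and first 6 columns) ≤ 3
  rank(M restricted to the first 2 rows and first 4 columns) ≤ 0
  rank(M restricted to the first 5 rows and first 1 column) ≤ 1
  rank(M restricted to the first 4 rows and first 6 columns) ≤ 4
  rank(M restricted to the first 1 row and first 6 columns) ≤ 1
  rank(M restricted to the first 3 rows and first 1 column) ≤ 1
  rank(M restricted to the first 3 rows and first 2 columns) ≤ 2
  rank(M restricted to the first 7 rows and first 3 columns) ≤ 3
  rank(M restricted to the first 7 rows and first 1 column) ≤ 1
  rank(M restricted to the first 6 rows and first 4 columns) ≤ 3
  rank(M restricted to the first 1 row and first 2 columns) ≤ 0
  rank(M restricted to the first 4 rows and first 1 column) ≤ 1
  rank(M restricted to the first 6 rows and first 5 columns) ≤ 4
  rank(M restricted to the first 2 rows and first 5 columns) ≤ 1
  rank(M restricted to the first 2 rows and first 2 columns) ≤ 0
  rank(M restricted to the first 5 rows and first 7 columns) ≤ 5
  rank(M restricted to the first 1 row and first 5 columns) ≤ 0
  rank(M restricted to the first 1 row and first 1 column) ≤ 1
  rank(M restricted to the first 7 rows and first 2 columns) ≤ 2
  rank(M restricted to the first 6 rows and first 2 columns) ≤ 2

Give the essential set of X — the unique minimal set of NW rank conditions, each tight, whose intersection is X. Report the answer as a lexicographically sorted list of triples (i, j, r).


Recovering R(i,j) via the rank-extension bound from the 23 conditions:

  row 1: 0 0 0 0 0 1 1
  row 2: 0 0 0 0 1 2 2
  row 3: 1 1 1 1 2 3 3
  row 4: 1 1 2 2 3 4 4
  row 5: 1 2 3 3 4 5 5
  row 6: 1 2 3 3 4 5 6
  row 7: 1 2 3 4 5 6 7

second differences of R give the permutation w = (6, 5, 1, 3, 2, 7, 4).

Fulton essential set (4 of the 11 Rothe cells):

[(1, 5, 0), (2, 4, 0), (4, 2, 1), (6, 4, 3)]


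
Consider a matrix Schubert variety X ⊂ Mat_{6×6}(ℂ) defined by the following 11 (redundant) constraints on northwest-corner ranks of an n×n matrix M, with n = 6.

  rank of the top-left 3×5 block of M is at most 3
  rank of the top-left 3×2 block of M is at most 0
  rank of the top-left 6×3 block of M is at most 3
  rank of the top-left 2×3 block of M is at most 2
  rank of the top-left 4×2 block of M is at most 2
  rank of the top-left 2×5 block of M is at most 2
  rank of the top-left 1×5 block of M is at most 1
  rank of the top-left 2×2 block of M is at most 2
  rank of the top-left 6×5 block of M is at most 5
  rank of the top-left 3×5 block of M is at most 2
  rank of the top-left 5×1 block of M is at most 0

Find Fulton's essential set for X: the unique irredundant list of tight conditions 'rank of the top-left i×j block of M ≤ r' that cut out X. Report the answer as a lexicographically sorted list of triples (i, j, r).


Reconstructing r_w from the 11 given conditions:

  row 1: 0 0 1 1 1 1
  row 2: 0 0 1 2 2 2
  row 3: 0 0 1 2 2 3
  row 4: 0 1 2 3 3 4
  row 5: 0 1 2 3 4 5
  row 6: 1 2 3 4 5 6

so w = (3, 4, 6, 2, 5, 1).

D(w) has 9 cells with 3 SE-corners; essential set:

[(3, 2, 0), (3, 5, 2), (5, 1, 0)]


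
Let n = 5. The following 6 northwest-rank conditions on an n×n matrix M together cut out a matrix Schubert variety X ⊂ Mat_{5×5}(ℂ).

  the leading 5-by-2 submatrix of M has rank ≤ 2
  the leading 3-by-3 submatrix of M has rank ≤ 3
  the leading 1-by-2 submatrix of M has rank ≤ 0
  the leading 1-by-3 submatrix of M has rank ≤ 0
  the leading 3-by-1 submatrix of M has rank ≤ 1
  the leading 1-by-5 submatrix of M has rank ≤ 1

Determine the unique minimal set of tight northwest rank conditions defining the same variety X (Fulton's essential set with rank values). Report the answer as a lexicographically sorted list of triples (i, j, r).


Computing R[i][j] = min implied NW-rank bound (n=5, 6 conditions):

  R[1]: 0 0 0 1 1
  R[2]: 1 1 1 2 2
  R[3]: 1 2 2 3 3
  R[4]: 1 2 3 4 4
  R[5]: 1 2 3 4 5

reading off 1-entries of Δ²R: w = (4, 1, 2, 3, 5).

D(w) has 3 cells with 1 SE-corner; essential set:

[(1, 3, 0)]


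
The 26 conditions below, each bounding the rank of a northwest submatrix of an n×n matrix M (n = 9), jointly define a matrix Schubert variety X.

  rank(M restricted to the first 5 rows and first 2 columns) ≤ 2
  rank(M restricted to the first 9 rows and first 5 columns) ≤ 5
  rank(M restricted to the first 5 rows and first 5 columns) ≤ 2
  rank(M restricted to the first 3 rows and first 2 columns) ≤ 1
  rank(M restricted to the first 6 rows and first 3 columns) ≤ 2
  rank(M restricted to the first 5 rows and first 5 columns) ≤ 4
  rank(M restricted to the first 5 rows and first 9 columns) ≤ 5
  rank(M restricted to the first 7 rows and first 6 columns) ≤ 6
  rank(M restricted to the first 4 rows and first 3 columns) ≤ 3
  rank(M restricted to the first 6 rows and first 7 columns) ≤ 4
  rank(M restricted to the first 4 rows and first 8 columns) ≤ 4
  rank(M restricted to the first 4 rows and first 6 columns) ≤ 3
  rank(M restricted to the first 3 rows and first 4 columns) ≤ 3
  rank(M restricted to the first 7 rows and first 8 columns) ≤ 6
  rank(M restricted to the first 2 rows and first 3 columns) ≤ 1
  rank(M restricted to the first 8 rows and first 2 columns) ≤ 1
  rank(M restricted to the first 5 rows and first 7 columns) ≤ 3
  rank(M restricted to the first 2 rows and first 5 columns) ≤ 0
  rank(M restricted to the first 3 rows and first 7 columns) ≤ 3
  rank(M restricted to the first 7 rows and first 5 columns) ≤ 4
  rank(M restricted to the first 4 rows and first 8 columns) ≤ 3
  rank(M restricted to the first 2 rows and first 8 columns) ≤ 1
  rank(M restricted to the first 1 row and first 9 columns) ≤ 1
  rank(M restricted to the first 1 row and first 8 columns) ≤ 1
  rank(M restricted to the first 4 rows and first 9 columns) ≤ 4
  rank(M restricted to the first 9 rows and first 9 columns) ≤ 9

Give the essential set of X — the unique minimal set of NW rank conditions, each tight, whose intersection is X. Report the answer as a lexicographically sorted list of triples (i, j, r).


Propagating the 26 rank bounds to every northwest block:

  i=1: 0  0  0  0  0  1  1  1  1
  i=2: 0  0  0  0  0  1  1  1  2
  i=3: 1  1  1  1  1  2  2  2  3
  i=4: 1  1  2  2  2  3  3  3  4
  i=5: 1  1  2  2  2  3  3  4  5
  i=6: 1  1  2  3  3  4  4  5  6
  i=7: 1  1  2  3  4  5  5  6  7
  i=8: 1  1  2  3  4  5  6  7  8
  i=9: 1  2  3  4  5  6  7  8  9

the unique w with this rank table is (6, 9, 1, 3, 8, 4, 5, 7, 2).

5 SE-corners of the 20-cell Rothe diagram give Ess(w):

[(2, 5, 0), (2, 8, 1), (5, 5, 2), (5, 7, 3), (8, 2, 1)]
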